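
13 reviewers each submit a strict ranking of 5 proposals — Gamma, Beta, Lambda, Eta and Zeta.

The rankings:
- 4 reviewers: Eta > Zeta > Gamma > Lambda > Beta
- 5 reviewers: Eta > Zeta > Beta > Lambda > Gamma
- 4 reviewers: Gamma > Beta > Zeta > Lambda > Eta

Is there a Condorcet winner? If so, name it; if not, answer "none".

Eta

Pairwise majorities:
Gamma vs Beta: 8 to 5, Gamma.
Gamma vs Lambda: Gamma preferred on 4+4 = 8 ballots; Gamma wins 8–5.
Gamma vs Eta: 4 to 9, Eta.
Gamma vs Zeta: 4 to 9, Zeta.
Beta vs Lambda: 9 to 4, Beta.
Beta vs Eta: 4 for Beta, 9 for Eta — Eta by 9–4.
Beta vs Zeta: 4 for Beta, 9 for Zeta — Zeta by 9–4.
Lambda vs Eta: 4 for Lambda, 9 for Eta — Eta by 9–4.
Lambda vs Zeta: Lambda is ranked higher on 0 ballots, Zeta on 13. Zeta wins 13–0.
Eta vs Zeta: 4+5 = 9 for Eta, 4 for Zeta — Eta by 9–4.
Eta defeats every rival head-to-head and is the Condorcet winner.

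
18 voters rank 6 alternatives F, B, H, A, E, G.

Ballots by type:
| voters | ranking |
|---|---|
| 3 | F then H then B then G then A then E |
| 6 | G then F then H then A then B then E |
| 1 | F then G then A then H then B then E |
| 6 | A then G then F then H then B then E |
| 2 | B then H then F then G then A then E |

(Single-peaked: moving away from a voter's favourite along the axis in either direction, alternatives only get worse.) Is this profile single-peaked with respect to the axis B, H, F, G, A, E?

yes

Axis positions: B=1, H=2, F=3, G=4, A=5, E=6.
Type 1 (peak F at position 3): ranking walks positions 3-2-1-4-5-6, expanding outward from the peak — single-peaked.
Type 2 (peak G at position 4): ranking walks positions 4-3-2-5-1-6, expanding outward from the peak — single-peaked.
Type 3 (peak F at position 3): ranking walks positions 3-4-5-2-1-6, expanding outward from the peak — single-peaked.
Type 4 (peak A at position 5): ranking walks positions 5-4-3-2-1-6, expanding outward from the peak — single-peaked.
Type 5 (peak B at position 1): ranking walks positions 1-2-3-4-5-6, expanding outward from the peak — single-peaked.
Every ranking is single-peaked on this axis.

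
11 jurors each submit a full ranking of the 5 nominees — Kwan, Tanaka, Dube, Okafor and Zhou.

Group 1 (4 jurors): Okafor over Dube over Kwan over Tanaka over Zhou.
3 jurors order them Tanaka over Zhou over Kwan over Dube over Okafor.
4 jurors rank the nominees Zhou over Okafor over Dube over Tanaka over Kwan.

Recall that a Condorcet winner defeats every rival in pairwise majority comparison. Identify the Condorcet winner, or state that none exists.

Head-to-head results (11 jurors):
Kwan vs Tanaka: Kwan preferred on 4 ballots; Tanaka wins 7–4.
Kwan vs Dube: 3 for Kwan, 8 for Dube — Dube by 8–3.
Kwan vs Okafor: 3 to 8, Okafor.
Kwan vs Zhou: Kwan is ranked higher on 4 ballots, Zhou on 7. Zhou wins 7–4.
Tanaka vs Dube: 3 for Tanaka, 8 for Dube — Dube by 8–3.
Tanaka vs Okafor: 3 to 8, Okafor.
Tanaka vs Zhou: Tanaka preferred on 4+3 = 7 ballots; Tanaka wins 7–4.
Dube vs Okafor: 3 for Dube, 8 for Okafor — Okafor by 8–3.
Dube vs Zhou: 4 to 7, Zhou.
Okafor vs Zhou: Okafor preferred on 4 ballots; Zhou wins 7–4.
No nominee is unbeaten: Kwan loses to Tanaka; Tanaka loses to Dube; Dube loses to Okafor; Okafor loses to Zhou; Zhou loses to Tanaka. In particular Tanaka beats Zhou beats Dube beats Tanaka is a majority cycle — no Condorcet winner exists.

none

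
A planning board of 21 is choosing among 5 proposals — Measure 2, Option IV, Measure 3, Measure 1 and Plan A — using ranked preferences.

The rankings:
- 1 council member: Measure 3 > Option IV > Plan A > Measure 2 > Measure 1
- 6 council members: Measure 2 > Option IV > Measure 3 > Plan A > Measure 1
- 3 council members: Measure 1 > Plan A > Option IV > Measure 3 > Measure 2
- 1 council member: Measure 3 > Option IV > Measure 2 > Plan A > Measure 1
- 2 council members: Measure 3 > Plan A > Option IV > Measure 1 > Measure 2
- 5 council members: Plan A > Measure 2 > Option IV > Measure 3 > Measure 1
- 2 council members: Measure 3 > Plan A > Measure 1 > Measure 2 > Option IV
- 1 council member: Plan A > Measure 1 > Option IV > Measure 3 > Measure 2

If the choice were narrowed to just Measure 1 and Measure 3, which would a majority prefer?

Measure 3

Ballots ranking Measure 1 above Measure 3: 3 + 1 = 4.
Ballots ranking Measure 3 above Measure 1: 21 − 4 = 17.
Measure 3 wins the head-to-head 17–4.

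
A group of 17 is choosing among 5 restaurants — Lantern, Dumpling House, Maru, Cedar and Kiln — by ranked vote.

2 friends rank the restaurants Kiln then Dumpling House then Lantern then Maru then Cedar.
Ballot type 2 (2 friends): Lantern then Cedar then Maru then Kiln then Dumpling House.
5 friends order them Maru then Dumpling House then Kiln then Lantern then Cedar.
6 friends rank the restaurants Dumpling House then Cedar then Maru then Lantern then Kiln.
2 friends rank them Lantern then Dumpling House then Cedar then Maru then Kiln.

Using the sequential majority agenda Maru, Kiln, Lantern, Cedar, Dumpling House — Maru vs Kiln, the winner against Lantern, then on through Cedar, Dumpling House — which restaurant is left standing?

Dumpling House

Round 1: Maru vs Kiln — 15–2, Maru advances.
Round 2: Maru vs Lantern — 11–6, Maru advances.
Round 3: Maru vs Cedar — 7–10, Cedar advances.
Round 4: Cedar vs Dumpling House — 2–15, Dumpling House advances.
The agenda winner is Dumpling House.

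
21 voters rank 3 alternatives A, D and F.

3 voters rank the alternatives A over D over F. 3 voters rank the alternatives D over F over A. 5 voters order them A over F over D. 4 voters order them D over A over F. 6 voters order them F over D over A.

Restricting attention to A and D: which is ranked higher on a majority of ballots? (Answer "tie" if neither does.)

Ballots ranking A above D: 3 + 5 = 8.
Ballots ranking D above A: 21 − 8 = 13.
D wins the head-to-head 13–8.

D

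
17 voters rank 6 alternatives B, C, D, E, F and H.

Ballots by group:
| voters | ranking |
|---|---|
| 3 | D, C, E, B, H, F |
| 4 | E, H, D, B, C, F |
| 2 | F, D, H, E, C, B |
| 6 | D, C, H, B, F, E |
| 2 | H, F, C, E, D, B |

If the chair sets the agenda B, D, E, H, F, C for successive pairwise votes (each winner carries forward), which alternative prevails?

Round 1: B vs D — 0–17, D advances.
Round 2: D vs E — 11–6, D advances.
Round 3: D vs H — 11–6, D advances.
Round 4: D vs F — 13–4, D advances.
Round 5: D vs C — 15–2, D advances.
The agenda winner is D.

D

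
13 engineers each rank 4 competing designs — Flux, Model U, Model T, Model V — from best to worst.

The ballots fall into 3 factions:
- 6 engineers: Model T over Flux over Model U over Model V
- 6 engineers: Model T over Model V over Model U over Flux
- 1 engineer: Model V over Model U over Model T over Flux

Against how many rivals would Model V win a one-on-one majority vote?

Model V against each rival (13 engineers):
Model V vs Flux: 6+1 = 7 for Model V, 6 for Flux — Model V by 7–6.
Model V vs Model U: Model V wins 7–6.
Model V–Model T: Model T 12–1.
Model V beats Flux, Model U; loses to Model T — 2 pairwise wins.

2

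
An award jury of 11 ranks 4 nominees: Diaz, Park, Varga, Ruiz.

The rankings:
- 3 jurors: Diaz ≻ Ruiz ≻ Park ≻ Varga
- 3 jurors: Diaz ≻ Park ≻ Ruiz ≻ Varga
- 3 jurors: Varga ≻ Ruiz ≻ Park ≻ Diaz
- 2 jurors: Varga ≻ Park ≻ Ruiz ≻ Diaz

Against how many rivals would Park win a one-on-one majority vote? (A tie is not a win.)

1

Park against each rival (11 jurors):
Park vs Diaz: Park is ranked higher on 3+2 = 5 ballots, Diaz on 6. Diaz wins 6–5.
Park vs Varga: 3+3 = 6 for Park, 5 for Varga — Park by 6–5.
Park vs Ruiz: Ruiz wins 6–5.
Park beats Varga; loses to Diaz, Ruiz — 1 pairwise win.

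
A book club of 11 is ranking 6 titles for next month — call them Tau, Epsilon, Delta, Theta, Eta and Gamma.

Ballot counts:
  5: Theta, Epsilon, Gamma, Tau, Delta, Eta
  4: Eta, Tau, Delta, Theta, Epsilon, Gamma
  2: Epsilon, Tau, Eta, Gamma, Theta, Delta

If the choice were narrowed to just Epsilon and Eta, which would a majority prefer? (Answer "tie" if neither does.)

Epsilon

Ballots ranking Epsilon above Eta: 5 + 2 = 7.
Ballots ranking Eta above Epsilon: 11 − 7 = 4.
Epsilon wins the head-to-head 7–4.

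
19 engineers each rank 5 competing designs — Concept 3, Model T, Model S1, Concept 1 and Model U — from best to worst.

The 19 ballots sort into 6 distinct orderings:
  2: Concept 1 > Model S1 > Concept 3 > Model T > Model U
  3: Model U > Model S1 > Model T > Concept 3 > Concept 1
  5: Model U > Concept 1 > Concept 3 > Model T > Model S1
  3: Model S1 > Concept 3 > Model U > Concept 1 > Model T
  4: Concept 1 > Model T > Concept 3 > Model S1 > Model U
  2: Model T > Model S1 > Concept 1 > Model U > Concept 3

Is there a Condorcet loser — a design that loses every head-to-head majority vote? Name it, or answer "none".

Head-to-head results (19 engineers):
Concept 3 vs Model T: Concept 3 wins 10–9.
Concept 3 vs Model S1: Model S1 wins 10–9.
Concept 3 vs Concept 1: Concept 1 wins 13–6.
Concept 3–Model U: Model U 10–9.
Model T vs Model S1: Model T is ranked higher on 5+4+2 = 11 ballots, Model S1 on 8. Model T wins 11–8.
Model T vs Concept 1: Concept 1 wins 14–5.
Model T vs Model U: 8 to 11, Model U.
Model S1 vs Concept 1: 3+3+2 = 8 for Model S1, 11 for Concept 1 — Concept 1 by 11–8.
Model S1 vs Model U: 2+3+4+2 = 11 for Model S1, 8 for Model U — Model S1 by 11–8.
Concept 1 vs Model U: Concept 1 preferred on 2+4+2 = 8 ballots; Model U wins 11–8.
Each design has at least one pairwise win (Concept 3 beats Model T; Model T beats Model S1; Model S1 beats Concept 3; Concept 1 beats Concept 3; Model U beats Concept 3) — no Condorcet loser.

none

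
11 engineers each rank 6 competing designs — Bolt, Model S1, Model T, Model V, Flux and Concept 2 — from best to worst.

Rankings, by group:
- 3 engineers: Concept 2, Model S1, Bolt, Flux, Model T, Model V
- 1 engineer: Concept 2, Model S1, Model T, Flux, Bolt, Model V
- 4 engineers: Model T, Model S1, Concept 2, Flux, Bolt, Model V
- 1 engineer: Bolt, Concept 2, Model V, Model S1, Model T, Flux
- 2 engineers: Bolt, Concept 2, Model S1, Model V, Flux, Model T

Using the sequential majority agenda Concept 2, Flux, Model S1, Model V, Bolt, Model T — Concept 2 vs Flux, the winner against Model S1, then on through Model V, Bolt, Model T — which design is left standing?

Concept 2

Round 1: Concept 2 vs Flux — 11–0, Concept 2 advances.
Round 2: Concept 2 vs Model S1 — 7–4, Concept 2 advances.
Round 3: Concept 2 vs Model V — 11–0, Concept 2 advances.
Round 4: Concept 2 vs Bolt — 8–3, Concept 2 advances.
Round 5: Concept 2 vs Model T — 7–4, Concept 2 advances.
Concept 2 survives the agenda.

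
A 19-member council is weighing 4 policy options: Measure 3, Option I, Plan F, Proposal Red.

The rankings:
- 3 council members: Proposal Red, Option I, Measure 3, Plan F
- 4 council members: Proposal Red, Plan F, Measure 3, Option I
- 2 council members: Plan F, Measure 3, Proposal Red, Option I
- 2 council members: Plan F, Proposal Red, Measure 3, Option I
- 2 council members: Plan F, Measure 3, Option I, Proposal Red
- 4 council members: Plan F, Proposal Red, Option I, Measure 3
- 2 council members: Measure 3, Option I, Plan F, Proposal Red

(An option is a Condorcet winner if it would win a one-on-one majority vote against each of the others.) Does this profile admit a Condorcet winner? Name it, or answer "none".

Check each pair by majority over 19 ballots:
Measure 3 vs Option I: Measure 3 preferred on 4+2+2+2+2 = 12 ballots; Measure 3 wins 12–7.
Measure 3 vs Plan F: Plan F wins 14–5.
Measure 3 vs Proposal Red: Proposal Red wins 13–6.
Option I vs Plan F: Plan F wins 14–5.
Option I vs Proposal Red: 2+2 = 4 for Option I, 15 for Proposal Red — Proposal Red by 15–4.
Plan F–Proposal Red: Plan F 12–7.
Only Plan F has no losses; Plan F is the Condorcet winner.

Plan F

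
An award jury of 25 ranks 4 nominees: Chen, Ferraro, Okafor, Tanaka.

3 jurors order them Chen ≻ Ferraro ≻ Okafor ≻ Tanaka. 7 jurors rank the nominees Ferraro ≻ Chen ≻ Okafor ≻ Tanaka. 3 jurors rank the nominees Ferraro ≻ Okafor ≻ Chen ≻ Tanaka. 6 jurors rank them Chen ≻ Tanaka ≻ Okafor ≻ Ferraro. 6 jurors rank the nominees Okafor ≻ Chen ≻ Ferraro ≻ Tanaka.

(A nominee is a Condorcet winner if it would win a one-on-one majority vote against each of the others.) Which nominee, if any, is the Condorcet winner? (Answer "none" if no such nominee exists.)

Pairwise majorities:
Chen vs Ferraro: Chen wins 15–10.
Chen vs Okafor: Chen wins 16–9.
Chen–Tanaka: Chen 25–0.
Ferraro vs Okafor: Ferraro wins 13–12.
Ferraro vs Tanaka: Ferraro wins 19–6.
Okafor–Tanaka: Okafor 19–6.
Chen beats each of Ferraro, Okafor, Tanaka — Chen is the Condorcet winner.

Chen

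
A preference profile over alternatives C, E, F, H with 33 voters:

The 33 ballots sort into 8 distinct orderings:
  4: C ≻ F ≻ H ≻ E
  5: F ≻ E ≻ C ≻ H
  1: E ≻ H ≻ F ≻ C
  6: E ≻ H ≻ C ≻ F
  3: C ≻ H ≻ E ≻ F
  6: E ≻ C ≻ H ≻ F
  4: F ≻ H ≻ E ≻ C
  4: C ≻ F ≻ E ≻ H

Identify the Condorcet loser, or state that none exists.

Pairwise majorities:
C vs E: E wins 22–11.
C vs F: C, 23–10.
C vs H: C preferred on 4+5+3+6+4 = 22 ballots; C wins 22–11.
E vs F: F wins 17–16.
E vs H: 5+1+6+6+4 = 22 for E, 11 for H — E by 22–11.
F vs H: 4+5+4+4 = 17 for F, 16 for H — F by 17–16.
H is beaten in every head-to-head and is the Condorcet loser.

H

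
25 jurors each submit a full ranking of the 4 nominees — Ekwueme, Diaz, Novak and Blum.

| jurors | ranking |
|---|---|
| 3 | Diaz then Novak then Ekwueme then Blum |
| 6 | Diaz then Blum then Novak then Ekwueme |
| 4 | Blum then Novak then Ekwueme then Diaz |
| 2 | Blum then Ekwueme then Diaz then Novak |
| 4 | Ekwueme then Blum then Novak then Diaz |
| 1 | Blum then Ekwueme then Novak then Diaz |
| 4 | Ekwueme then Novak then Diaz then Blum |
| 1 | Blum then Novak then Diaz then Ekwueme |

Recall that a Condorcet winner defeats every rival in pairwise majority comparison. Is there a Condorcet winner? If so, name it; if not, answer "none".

Pairwise majorities:
Ekwueme vs Diaz: Ekwueme wins 15–10.
Ekwueme vs Novak: Novak wins 14–11.
Ekwueme vs Blum: Blum wins 14–11.
Diaz vs Novak: Novak, 14–11.
Diaz vs Blum: Diaz, 13–12.
Novak vs Blum: Blum wins 18–7.
Every nominee loses at least once (Ekwueme loses to Novak; Diaz loses to Ekwueme; Novak loses to Blum; Blum loses to Diaz). The majority relation contains the cycle Ekwueme > Diaz > Blum > Ekwueme, so there is no Condorcet winner.

none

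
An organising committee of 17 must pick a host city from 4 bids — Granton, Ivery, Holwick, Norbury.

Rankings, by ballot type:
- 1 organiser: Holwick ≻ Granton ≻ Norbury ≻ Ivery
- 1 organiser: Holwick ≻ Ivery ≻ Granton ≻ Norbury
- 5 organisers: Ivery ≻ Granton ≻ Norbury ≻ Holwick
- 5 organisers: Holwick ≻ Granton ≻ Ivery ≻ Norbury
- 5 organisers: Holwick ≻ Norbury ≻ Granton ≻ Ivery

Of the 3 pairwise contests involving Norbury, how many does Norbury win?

Norbury against each rival (17 organisers):
Norbury–Granton: Granton 12–5.
Norbury vs Ivery: Norbury is ranked higher on 1+5 = 6 ballots, Ivery on 11. Ivery wins 11–6.
Norbury vs Holwick: Norbury is ranked higher on 5 ballots, Holwick on 12. Holwick wins 12–5.
Norbury beats no one; loses to Granton, Ivery, Holwick — 0 pairwise wins.

0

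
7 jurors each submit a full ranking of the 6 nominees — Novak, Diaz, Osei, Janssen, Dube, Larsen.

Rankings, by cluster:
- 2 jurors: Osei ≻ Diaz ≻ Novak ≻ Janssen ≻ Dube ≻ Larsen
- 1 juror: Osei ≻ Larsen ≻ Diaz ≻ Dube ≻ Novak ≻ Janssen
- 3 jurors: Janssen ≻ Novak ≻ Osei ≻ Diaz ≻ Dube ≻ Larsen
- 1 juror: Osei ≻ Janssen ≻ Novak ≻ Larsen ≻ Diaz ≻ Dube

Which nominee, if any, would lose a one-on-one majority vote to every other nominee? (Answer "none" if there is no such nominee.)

Head-to-head results (7 jurors):
Novak vs Diaz: Novak, 4–3.
Novak vs Osei: Novak preferred on 3 ballots; Osei wins 4–3.
Novak vs Janssen: Novak preferred on 2+1 = 3 ballots; Janssen wins 4–3.
Novak vs Dube: Novak is ranked higher on 2+3+1 = 6 ballots, Dube on 1. Novak wins 6–1.
Novak vs Larsen: 2+3+1 = 6 for Novak, 1 for Larsen — Novak by 6–1.
Diaz vs Osei: 0 for Diaz, 7 for Osei — Osei by 7–0.
Diaz–Janssen: Janssen 4–3.
Diaz vs Dube: 7 to 0, Diaz.
Diaz vs Larsen: Diaz preferred on 2+3 = 5 ballots; Diaz wins 5–2.
Osei vs Janssen: Osei preferred on 2+1+1 = 4 ballots; Osei wins 4–3.
Osei vs Dube: Osei is ranked higher on 2+1+3+1 = 7 ballots, Dube on 0. Osei wins 7–0.
Osei vs Larsen: Osei, 7–0.
Janssen vs Dube: 6 to 1, Janssen.
Janssen vs Larsen: Janssen, 6–1.
Dube vs Larsen: Dube wins 5–2.
Larsen loses to every other nominee — it is the Condorcet loser.

Larsen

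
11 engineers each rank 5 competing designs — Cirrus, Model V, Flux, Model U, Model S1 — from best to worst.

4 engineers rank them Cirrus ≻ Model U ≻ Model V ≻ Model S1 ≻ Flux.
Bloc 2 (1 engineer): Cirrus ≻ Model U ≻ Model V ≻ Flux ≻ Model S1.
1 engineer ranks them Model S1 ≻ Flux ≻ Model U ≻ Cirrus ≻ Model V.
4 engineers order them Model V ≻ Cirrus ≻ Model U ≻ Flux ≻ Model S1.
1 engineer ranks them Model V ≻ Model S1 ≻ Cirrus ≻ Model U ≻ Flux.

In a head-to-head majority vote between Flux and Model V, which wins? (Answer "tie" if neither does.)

Ballots ranking Flux above Model V: 1.
Ballots ranking Model V above Flux: 11 − 1 = 10.
Model V wins the head-to-head 10–1.

Model V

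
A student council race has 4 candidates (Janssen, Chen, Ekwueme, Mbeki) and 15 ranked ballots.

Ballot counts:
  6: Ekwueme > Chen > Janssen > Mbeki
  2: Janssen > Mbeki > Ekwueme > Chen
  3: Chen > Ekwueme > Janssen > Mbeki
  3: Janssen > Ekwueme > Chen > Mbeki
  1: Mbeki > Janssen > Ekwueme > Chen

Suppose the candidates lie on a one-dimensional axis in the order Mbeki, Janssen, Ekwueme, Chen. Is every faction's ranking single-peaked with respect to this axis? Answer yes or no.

Axis positions: Mbeki=1, Janssen=2, Ekwueme=3, Chen=4.
Faction 1 (peak Ekwueme at position 3): ranking walks positions 3-4-2-1, expanding outward from the peak — single-peaked.
Faction 2 (peak Janssen at position 2): ranking walks positions 2-1-3-4, expanding outward from the peak — single-peaked.
Faction 3 (peak Chen at position 4): ranking walks positions 4-3-2-1, expanding outward from the peak — single-peaked.
Faction 4 (peak Janssen at position 2): ranking walks positions 2-3-4-1, expanding outward from the peak — single-peaked.
Faction 5 (peak Mbeki at position 1): ranking walks positions 1-2-3-4, expanding outward from the peak — single-peaked.
Every ranking is single-peaked on this axis.

yes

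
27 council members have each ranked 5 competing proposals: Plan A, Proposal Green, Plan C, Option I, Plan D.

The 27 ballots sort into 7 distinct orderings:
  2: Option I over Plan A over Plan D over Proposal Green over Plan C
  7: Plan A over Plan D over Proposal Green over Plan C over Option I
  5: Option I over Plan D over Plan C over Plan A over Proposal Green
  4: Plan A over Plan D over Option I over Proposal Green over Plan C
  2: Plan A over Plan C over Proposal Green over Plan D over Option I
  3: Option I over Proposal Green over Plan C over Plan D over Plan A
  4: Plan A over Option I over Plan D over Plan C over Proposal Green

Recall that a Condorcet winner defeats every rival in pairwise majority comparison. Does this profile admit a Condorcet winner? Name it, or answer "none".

Head-to-head results (27 council members):
Plan A vs Proposal Green: 24 to 3, Plan A.
Plan A vs Plan C: 19 to 8, Plan A.
Plan A–Option I: Plan A 17–10.
Plan A vs Plan D: Plan A, 19–8.
Proposal Green vs Plan C: Proposal Green, 16–11.
Proposal Green–Option I: Option I 18–9.
Proposal Green vs Plan D: 2+3 = 5 for Proposal Green, 22 for Plan D — Plan D by 22–5.
Plan C vs Option I: Plan C preferred on 7+2 = 9 ballots; Option I wins 18–9.
Plan C vs Plan D: Plan D, 22–5.
Option I–Plan D: Option I 14–13.
Plan A wins every pairwise contest, so Plan A is the Condorcet winner.

Plan A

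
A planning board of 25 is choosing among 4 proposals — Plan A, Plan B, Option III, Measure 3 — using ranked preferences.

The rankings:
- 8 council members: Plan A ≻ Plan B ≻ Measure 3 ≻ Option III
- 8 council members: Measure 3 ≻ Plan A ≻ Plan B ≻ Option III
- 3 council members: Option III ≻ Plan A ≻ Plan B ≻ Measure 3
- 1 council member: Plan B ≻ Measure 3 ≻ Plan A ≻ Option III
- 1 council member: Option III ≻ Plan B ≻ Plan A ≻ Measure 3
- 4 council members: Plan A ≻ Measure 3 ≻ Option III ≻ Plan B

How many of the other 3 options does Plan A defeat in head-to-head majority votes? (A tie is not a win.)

3

Plan A against each rival (25 council members):
Plan A vs Plan B: Plan A is ranked higher on 8+8+3+4 = 23 ballots, Plan B on 2. Plan A wins 23–2.
Plan A vs Option III: Plan A preferred on 8+8+1+4 = 21 ballots; Plan A wins 21–4.
Plan A vs Measure 3: 8+3+1+4 = 16 for Plan A, 9 for Measure 3 — Plan A by 16–9.
Plan A beats Plan B, Option III, Measure 3 — 3 pairwise wins.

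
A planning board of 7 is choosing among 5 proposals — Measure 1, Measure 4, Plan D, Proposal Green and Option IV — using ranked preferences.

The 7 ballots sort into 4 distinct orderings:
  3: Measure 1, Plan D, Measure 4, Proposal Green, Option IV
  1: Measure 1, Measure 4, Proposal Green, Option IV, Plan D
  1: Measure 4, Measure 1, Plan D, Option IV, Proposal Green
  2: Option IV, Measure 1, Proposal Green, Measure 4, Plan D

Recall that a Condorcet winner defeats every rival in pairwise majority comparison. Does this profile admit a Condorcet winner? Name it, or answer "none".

Measure 1

Pairwise majorities:
Measure 1 vs Measure 4: 6 to 1, Measure 1.
Measure 1 vs Plan D: Measure 1 is ranked higher on 3+1+1+2 = 7 ballots, Plan D on 0. Measure 1 wins 7–0.
Measure 1 vs Proposal Green: Measure 1 wins 7–0.
Measure 1 vs Option IV: Measure 1 wins 5–2.
Measure 4 vs Plan D: Measure 4 wins 4–3.
Measure 4 vs Proposal Green: 5 to 2, Measure 4.
Measure 4 vs Option IV: Measure 4, 5–2.
Plan D vs Proposal Green: 4 to 3, Plan D.
Plan D vs Option IV: Plan D, 4–3.
Proposal Green vs Option IV: 4 to 3, Proposal Green.
Measure 1 beats each of Measure 4, Plan D, Proposal Green, Option IV — Measure 1 is the Condorcet winner.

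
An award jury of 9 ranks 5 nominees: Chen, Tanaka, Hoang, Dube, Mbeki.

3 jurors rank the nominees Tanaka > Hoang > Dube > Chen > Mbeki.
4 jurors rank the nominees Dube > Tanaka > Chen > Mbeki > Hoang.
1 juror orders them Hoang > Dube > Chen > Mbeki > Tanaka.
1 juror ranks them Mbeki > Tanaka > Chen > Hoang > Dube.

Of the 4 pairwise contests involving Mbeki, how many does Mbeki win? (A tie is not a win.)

1

Mbeki against each rival (9 jurors):
Mbeki vs Chen: 1 for Mbeki, 8 for Chen — Chen by 8–1.
Mbeki vs Tanaka: Tanaka, 7–2.
Mbeki vs Hoang: Mbeki wins 5–4.
Mbeki vs Dube: Mbeki is ranked higher on 1 ballot, Dube on 8. Dube wins 8–1.
Mbeki beats Hoang; loses to Chen, Tanaka, Dube — 1 pairwise win.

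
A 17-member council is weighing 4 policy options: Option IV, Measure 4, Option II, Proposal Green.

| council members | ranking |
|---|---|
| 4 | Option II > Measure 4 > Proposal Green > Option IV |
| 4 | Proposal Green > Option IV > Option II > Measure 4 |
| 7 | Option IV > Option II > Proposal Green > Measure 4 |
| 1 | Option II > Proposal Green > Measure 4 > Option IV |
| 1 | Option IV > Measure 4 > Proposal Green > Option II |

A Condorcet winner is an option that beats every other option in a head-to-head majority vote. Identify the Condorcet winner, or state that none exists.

Pairwise majorities:
Option IV vs Measure 4: Option IV is ranked higher on 4+7+1 = 12 ballots, Measure 4 on 5. Option IV wins 12–5.
Option IV vs Option II: Option IV is ranked higher on 4+7+1 = 12 ballots, Option II on 5. Option IV wins 12–5.
Option IV vs Proposal Green: 7+1 = 8 for Option IV, 9 for Proposal Green — Proposal Green by 9–8.
Measure 4 vs Option II: 1 to 16, Option II.
Measure 4 vs Proposal Green: 4+1 = 5 for Measure 4, 12 for Proposal Green — Proposal Green by 12–5.
Option II vs Proposal Green: Option II preferred on 4+7+1 = 12 ballots; Option II wins 12–5.
Every option loses at least once (Option IV loses to Proposal Green; Measure 4 loses to Option IV; Option II loses to Option IV; Proposal Green loses to Option II). The majority relation contains the cycle Option IV > Option II > Proposal Green > Option IV, so there is no Condorcet winner.

none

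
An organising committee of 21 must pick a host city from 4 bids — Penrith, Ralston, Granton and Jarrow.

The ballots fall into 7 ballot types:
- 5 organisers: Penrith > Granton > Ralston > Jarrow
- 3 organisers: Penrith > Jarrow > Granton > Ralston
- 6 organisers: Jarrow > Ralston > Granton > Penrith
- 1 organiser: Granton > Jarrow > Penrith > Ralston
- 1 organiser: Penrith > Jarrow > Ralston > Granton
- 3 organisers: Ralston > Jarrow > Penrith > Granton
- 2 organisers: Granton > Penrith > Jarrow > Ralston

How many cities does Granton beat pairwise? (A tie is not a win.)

1

Granton against each rival (21 organisers):
Granton vs Penrith: Penrith wins 12–9.
Granton vs Ralston: Granton is ranked higher on 5+3+1+2 = 11 ballots, Ralston on 10. Granton wins 11–10.
Granton vs Jarrow: Granton is ranked higher on 5+1+2 = 8 ballots, Jarrow on 13. Jarrow wins 13–8.
Granton beats Ralston; loses to Penrith, Jarrow — 1 pairwise win.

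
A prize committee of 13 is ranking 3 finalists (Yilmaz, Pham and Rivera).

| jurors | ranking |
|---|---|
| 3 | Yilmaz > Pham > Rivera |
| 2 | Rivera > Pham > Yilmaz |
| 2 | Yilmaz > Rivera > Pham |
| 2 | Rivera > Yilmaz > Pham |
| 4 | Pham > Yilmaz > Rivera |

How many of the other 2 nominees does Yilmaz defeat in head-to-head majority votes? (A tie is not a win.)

2

Yilmaz against each rival (13 jurors):
Yilmaz vs Pham: Yilmaz, 7–6.
Yilmaz–Rivera: Yilmaz 9–4.
Yilmaz beats Pham, Rivera — 2 pairwise wins.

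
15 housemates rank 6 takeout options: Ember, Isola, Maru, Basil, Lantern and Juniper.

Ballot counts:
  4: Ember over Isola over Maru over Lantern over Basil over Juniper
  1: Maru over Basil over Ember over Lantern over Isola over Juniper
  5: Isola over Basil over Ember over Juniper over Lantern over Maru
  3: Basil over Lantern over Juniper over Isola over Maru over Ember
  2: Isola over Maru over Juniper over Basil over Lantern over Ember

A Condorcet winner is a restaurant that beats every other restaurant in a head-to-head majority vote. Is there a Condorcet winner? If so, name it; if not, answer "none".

Head-to-head results (15 friends):
Ember vs Isola: Isola wins 10–5.
Ember vs Maru: Ember wins 9–6.
Ember vs Basil: Basil, 11–4.
Ember vs Lantern: Ember wins 10–5.
Ember vs Juniper: Ember wins 10–5.
Isola vs Maru: Isola, 14–1.
Isola vs Basil: Isola, 11–4.
Isola vs Lantern: Isola, 11–4.
Isola vs Juniper: Isola, 12–3.
Maru vs Basil: Basil wins 8–7.
Maru–Lantern: Lantern 8–7.
Maru vs Juniper: Juniper wins 8–7.
Basil–Lantern: Basil 11–4.
Basil vs Juniper: Basil, 13–2.
Lantern vs Juniper: Lantern wins 8–7.
Isola defeats every rival head-to-head and is the Condorcet winner.

Isola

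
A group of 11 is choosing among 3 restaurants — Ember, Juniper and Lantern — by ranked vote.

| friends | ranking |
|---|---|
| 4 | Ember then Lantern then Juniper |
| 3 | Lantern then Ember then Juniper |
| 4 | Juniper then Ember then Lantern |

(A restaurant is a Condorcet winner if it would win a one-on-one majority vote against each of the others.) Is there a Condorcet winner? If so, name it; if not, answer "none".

Ember

Pairwise majorities:
Ember vs Juniper: Ember is ranked higher on 4+3 = 7 ballots, Juniper on 4. Ember wins 7–4.
Ember vs Lantern: 8 to 3, Ember.
Juniper vs Lantern: Juniper is ranked higher on 4 ballots, Lantern on 7. Lantern wins 7–4.
Ember wins every pairwise contest, so Ember is the Condorcet winner.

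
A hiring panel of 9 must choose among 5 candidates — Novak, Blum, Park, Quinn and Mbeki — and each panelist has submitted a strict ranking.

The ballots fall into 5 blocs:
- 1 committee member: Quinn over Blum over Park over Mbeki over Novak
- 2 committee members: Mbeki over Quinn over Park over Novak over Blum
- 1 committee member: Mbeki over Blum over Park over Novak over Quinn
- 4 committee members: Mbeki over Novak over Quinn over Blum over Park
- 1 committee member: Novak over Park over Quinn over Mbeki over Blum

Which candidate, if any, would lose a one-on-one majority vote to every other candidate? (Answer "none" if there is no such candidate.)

Pairwise majorities:
Novak vs Blum: Novak is ranked higher on 2+4+1 = 7 ballots, Blum on 2. Novak wins 7–2.
Novak–Park: Novak 5–4.
Novak vs Quinn: Novak preferred on 1+4+1 = 6 ballots; Novak wins 6–3.
Novak vs Mbeki: Novak is ranked higher on 1 ballot, Mbeki on 8. Mbeki wins 8–1.
Blum vs Park: Blum, 6–3.
Blum vs Quinn: Blum is ranked higher on 1 ballot, Quinn on 8. Quinn wins 8–1.
Blum vs Mbeki: Mbeki wins 8–1.
Park vs Quinn: 2 to 7, Quinn.
Park–Mbeki: Mbeki 7–2.
Quinn vs Mbeki: Mbeki wins 7–2.
Only Park has no wins; Park is the Condorcet loser.

Park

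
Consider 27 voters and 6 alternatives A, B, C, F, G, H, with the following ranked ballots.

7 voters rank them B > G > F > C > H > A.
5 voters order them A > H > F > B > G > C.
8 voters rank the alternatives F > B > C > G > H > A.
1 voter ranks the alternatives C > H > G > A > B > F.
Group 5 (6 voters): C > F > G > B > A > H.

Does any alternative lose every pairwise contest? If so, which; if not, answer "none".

A

Pairwise majorities:
A vs B: A preferred on 5+1 = 6 ballots; B wins 21–6.
A vs C: C wins 22–5.
A vs F: A is ranked higher on 5+1 = 6 ballots, F on 21. F wins 21–6.
A–G: G 22–5.
A vs H: 11 to 16, H.
B vs C: 7+5+8 = 20 for B, 7 for C — B by 20–7.
B vs F: F wins 19–8.
B vs G: B preferred on 7+5+8 = 20 ballots; B wins 20–7.
B vs H: B, 21–6.
C vs F: F wins 20–7.
C vs G: C wins 15–12.
C vs H: C, 22–5.
F vs G: F preferred on 5+8+6 = 19 ballots; F wins 19–8.
F–H: F 21–6.
G vs H: G is ranked higher on 7+8+6 = 21 ballots, H on 6. G wins 21–6.
A is beaten in every head-to-head and is the Condorcet loser.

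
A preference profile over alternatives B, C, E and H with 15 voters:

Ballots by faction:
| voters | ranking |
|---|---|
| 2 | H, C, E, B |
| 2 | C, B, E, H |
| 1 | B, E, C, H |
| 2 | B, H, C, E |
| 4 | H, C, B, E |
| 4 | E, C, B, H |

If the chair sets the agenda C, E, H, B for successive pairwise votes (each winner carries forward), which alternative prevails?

B

Round 1: C vs E — 10–5, C advances.
Round 2: C vs H — 7–8, H advances.
Round 3: H vs B — 6–9, B advances.
B survives the agenda.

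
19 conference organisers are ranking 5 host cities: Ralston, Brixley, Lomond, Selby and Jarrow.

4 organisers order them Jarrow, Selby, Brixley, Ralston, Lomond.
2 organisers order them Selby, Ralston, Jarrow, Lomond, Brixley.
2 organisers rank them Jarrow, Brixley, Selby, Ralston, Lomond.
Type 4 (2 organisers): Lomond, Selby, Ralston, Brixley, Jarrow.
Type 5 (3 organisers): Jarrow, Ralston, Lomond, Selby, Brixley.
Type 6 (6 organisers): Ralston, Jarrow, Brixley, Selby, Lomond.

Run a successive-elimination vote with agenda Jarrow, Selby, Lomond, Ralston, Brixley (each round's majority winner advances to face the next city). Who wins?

Round 1: Jarrow vs Selby — 15–4, Jarrow advances.
Round 2: Jarrow vs Lomond — 17–2, Jarrow advances.
Round 3: Jarrow vs Ralston — 9–10, Ralston advances.
Round 4: Ralston vs Brixley — 13–6, Ralston advances.
Ralston survives the agenda.

Ralston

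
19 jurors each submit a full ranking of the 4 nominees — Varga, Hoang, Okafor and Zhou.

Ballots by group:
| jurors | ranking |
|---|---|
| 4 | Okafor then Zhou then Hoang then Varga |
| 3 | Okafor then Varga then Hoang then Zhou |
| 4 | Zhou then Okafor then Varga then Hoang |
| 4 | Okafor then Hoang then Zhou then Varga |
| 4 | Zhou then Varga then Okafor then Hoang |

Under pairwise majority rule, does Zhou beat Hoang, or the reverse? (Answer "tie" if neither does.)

Zhou

Ballots ranking Zhou above Hoang: 4 + 4 + 4 = 12.
Ballots ranking Hoang above Zhou: 19 − 12 = 7.
Zhou wins the head-to-head 12–7.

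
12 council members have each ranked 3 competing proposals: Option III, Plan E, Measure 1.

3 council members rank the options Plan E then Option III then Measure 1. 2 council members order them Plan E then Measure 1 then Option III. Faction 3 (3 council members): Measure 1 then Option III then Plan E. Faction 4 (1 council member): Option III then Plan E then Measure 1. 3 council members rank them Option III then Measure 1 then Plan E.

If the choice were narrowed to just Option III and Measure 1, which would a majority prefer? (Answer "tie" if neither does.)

Ballots ranking Option III above Measure 1: 3 + 1 + 3 = 7.
Ballots ranking Measure 1 above Option III: 12 − 7 = 5.
Option III wins the head-to-head 7–5.

Option III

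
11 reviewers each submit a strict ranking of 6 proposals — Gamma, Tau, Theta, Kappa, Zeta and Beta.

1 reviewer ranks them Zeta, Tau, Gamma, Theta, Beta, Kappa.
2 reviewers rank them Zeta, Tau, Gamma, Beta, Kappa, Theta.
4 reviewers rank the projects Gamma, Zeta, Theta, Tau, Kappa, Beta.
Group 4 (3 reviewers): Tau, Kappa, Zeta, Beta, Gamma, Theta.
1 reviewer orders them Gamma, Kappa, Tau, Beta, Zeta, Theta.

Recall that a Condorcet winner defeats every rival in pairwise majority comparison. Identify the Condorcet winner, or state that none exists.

Zeta

Check each pair by majority over 11 ballots:
Gamma–Tau: Tau 6–5.
Gamma vs Theta: Gamma, 11–0.
Gamma vs Kappa: Gamma, 8–3.
Gamma vs Zeta: Zeta wins 6–5.
Gamma–Beta: Gamma 8–3.
Tau vs Theta: Tau wins 7–4.
Tau vs Kappa: Tau, 10–1.
Tau vs Zeta: Zeta, 7–4.
Tau vs Beta: Tau wins 11–0.
Theta–Kappa: Kappa 6–5.
Theta–Zeta: Zeta 11–0.
Theta vs Beta: Beta wins 6–5.
Kappa–Zeta: Zeta 7–4.
Kappa vs Beta: Kappa, 8–3.
Zeta vs Beta: Zeta wins 10–1.
Zeta wins every pairwise contest, so Zeta is the Condorcet winner.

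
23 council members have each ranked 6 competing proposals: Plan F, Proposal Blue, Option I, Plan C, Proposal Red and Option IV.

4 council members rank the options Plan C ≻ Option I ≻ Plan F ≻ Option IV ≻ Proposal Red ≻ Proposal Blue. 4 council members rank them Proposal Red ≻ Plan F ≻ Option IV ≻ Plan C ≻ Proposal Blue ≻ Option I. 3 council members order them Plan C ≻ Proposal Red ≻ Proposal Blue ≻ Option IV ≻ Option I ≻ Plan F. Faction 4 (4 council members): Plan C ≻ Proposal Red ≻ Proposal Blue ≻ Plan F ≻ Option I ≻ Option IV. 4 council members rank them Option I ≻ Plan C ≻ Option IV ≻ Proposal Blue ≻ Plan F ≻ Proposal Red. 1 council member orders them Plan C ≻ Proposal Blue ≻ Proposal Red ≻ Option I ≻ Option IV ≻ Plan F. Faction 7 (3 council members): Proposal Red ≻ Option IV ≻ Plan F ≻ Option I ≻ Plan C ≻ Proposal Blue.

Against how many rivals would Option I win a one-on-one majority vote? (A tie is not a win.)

Option I against each rival (23 council members):
Option I vs Plan F: Option I wins 12–11.
Option I vs Proposal Blue: Option I is ranked higher on 4+4+3 = 11 ballots, Proposal Blue on 12. Proposal Blue wins 12–11.
Option I vs Plan C: Plan C, 16–7.
Option I vs Proposal Red: 8 to 15, Proposal Red.
Option I vs Option IV: Option I preferred on 4+4+4+1 = 13 ballots; Option I wins 13–10.
Option I beats Plan F, Option IV; loses to Proposal Blue, Plan C, Proposal Red — 2 pairwise wins.

2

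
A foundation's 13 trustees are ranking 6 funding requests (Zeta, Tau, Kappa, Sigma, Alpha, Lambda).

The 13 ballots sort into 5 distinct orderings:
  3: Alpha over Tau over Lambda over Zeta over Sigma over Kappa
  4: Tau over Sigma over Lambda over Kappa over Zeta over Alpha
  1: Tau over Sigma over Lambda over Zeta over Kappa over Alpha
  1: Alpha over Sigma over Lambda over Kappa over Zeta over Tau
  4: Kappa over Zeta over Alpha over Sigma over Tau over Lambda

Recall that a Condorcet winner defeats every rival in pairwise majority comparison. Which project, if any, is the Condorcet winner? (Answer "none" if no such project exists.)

Check each pair by majority over 13 ballots:
Zeta vs Tau: Tau, 8–5.
Zeta vs Kappa: Kappa, 9–4.
Zeta vs Sigma: Zeta wins 7–6.
Zeta–Alpha: Zeta 9–4.
Zeta vs Lambda: Lambda, 9–4.
Tau vs Kappa: Tau, 8–5.
Tau vs Sigma: Tau, 8–5.
Tau–Alpha: Alpha 8–5.
Tau vs Lambda: Tau wins 12–1.
Kappa–Sigma: Sigma 9–4.
Kappa–Alpha: Kappa 9–4.
Kappa vs Lambda: Lambda, 9–4.
Sigma vs Alpha: Alpha wins 8–5.
Sigma–Lambda: Sigma 10–3.
Alpha vs Lambda: Alpha, 8–5.
No project is unbeaten: Zeta loses to Tau; Tau loses to Alpha; Kappa loses to Tau; Sigma loses to Zeta; Alpha loses to Zeta; Lambda loses to Tau. In particular Zeta > Sigma > Kappa > Zeta is a majority cycle — no Condorcet winner exists.

none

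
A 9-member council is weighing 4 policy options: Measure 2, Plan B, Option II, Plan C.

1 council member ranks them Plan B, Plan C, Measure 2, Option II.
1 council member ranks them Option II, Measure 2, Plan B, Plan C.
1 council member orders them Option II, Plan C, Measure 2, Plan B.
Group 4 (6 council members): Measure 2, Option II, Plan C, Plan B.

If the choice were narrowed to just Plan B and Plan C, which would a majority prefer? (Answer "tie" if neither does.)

Ballots ranking Plan B above Plan C: 1 + 1 = 2.
Ballots ranking Plan C above Plan B: 9 − 2 = 7.
Plan C wins the head-to-head 7–2.

Plan C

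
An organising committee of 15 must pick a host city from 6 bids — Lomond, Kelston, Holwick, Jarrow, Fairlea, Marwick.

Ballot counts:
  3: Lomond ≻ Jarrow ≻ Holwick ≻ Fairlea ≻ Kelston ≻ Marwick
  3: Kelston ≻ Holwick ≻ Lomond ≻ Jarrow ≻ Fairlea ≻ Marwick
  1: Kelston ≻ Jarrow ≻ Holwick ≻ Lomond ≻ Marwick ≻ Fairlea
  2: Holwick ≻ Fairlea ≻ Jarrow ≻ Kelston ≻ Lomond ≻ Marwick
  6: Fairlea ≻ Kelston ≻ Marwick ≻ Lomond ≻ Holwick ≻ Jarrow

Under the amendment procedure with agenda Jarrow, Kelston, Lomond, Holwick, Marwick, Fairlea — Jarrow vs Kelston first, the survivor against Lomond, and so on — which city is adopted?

Fairlea

Round 1: Jarrow vs Kelston — 5–10, Kelston advances.
Round 2: Kelston vs Lomond — 12–3, Kelston advances.
Round 3: Kelston vs Holwick — 10–5, Kelston advances.
Round 4: Kelston vs Marwick — 15–0, Kelston advances.
Round 5: Kelston vs Fairlea — 4–11, Fairlea advances.
The agenda winner is Fairlea.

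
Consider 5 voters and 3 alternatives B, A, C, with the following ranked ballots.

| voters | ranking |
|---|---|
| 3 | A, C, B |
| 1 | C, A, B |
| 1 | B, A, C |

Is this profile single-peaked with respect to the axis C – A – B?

yes

Axis positions: C=1, A=2, B=3.
Ballot type 1 (peak A at position 2): ranking walks positions 2-1-3, expanding outward from the peak — single-peaked.
Ballot type 2 (peak C at position 1): ranking walks positions 1-2-3, expanding outward from the peak — single-peaked.
Ballot type 3 (peak B at position 3): ranking walks positions 3-2-1, expanding outward from the peak — single-peaked.
Every ranking is single-peaked on this axis.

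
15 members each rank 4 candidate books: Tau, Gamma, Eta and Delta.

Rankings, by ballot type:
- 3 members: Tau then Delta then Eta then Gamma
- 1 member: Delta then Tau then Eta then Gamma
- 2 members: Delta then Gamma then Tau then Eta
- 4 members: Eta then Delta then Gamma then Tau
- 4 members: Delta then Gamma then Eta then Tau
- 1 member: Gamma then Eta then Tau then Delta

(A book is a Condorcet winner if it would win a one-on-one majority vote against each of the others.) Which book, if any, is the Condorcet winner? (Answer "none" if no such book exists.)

Check each pair by majority over 15 ballots:
Tau vs Gamma: Gamma, 11–4.
Tau vs Eta: Eta, 9–6.
Tau vs Delta: Delta wins 11–4.
Gamma–Eta: Eta 8–7.
Gamma–Delta: Delta 14–1.
Eta–Delta: Delta 10–5.
Delta wins every pairwise contest, so Delta is the Condorcet winner.

Delta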